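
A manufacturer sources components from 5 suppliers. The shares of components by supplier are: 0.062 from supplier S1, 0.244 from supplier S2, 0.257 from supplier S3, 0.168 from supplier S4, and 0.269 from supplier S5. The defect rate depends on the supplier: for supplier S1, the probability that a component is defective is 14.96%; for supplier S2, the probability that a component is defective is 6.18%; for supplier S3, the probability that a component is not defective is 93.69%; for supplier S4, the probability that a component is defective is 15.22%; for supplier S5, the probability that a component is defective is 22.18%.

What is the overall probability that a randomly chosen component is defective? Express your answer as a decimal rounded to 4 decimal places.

P(D|S3) = 1 − 0.9369 = 0.0631.
By the law of total probability,
P(D) = P(D|S1)·P(S1) + P(D|S2)·P(S2) + P(D|S3)·P(S3) + P(D|S4)·P(S4) + P(D|S5)·P(S5)
      = 0.1496·0.062 + 0.0618·0.244 + 0.0631·0.257 + 0.1522·0.168 + 0.2218·0.269
      = 0.0092752 + 0.0150792 + 0.0162167 + 0.0255696 + 0.0596642 = 0.1258049

0.1258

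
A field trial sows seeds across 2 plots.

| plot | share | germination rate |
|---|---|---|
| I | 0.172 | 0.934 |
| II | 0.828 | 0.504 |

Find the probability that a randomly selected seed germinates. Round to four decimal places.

P(G) ≈ 0.5780

P(G) = P(G|I)·P(I) + P(G|II)·P(II)
      = 0.934·0.172 + 0.504·0.828
      = 0.160648 + 0.417312 = 0.57796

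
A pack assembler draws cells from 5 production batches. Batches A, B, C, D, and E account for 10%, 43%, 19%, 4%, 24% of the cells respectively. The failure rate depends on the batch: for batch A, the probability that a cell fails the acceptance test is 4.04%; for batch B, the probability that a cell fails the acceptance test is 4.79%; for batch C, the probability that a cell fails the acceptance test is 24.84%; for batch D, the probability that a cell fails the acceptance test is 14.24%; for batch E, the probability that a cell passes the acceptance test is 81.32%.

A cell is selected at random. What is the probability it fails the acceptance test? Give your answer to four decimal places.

P(F|E) = 1 − 0.8132 = 0.1868.
P(F) = P(F|A)·P(A) + P(F|B)·P(B) + P(F|C)·P(C) + P(F|D)·P(D) + P(F|E)·P(E)
      = 0.0404·0.1 + 0.0479·0.43 + 0.2484·0.19 + 0.1424·0.04 + 0.1868·0.24
      = 0.00404 + 0.020597 + 0.047196 + 0.005696 + 0.044832 = 0.122361

P(F) ≈ 0.1224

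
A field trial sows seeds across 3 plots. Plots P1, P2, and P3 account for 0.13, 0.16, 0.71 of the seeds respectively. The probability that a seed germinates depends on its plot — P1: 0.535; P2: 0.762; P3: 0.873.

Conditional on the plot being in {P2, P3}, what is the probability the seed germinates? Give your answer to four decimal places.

0.8526

Let S = {P2, P3}.
P(S) = 0.16 + 0.71 = 0.87.
P(G ∩ S) = 0.762·0.16 + 0.873·0.71 = 0.12192 + 0.61983 = 0.74175.
P(G | S) = 0.74175 / 0.87 = 0.852586…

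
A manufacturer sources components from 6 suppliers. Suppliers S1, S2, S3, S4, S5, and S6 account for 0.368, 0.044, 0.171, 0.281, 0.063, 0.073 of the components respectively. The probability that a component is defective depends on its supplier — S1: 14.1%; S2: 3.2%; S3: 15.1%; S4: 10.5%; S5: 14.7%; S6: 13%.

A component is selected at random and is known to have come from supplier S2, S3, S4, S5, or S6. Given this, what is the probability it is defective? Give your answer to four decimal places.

Let S = {S2, S3, S4, S5, S6}.
P(S) = 0.044 + 0.171 + 0.281 + 0.063 + 0.073 = 0.632.
P(D ∩ S) = 0.032·0.044 + 0.151·0.171 + 0.105·0.281 + 0.147·0.063 + 0.13·0.073 = 0.001408 + 0.025821 + 0.029505 + 0.009261 + 0.00949 = 0.075485.
P(D | S) = 0.075485 / 0.632 = 0.119438…

P(D|S) ≈ 0.1194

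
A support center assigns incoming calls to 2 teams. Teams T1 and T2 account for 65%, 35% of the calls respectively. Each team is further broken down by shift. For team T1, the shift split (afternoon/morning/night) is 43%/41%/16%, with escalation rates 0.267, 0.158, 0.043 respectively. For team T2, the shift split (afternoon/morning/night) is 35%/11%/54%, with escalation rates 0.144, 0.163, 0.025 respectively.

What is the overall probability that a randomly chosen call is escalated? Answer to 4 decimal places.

P(E|T1) = 0.43·0.267 + 0.41·0.158 + 0.16·0.043 = 0.11481 + 0.06478 + 0.00688 = 0.18647
P(E|T2) = 0.35·0.144 + 0.11·0.163 + 0.54·0.025 = 0.0504 + 0.01793 + 0.0135 = 0.08183
By total probability over the outer partition,
P(E) = 0.65·0.18647 + 0.35·0.08183
      = 0.1212055 + 0.0286405 = 0.149846

P(E) ≈ 0.1498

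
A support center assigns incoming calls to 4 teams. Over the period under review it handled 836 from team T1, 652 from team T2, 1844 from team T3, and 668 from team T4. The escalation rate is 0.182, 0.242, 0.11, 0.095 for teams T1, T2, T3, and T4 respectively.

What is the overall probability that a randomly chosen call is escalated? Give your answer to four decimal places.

0.1441

Total: 836 + 652 + 1844 + 668 = 4000.
P(T1) = 836/4000 = 0.209. P(T2) = 652/4000 = 0.163. P(T3) = 1844/4000 = 0.461. P(T4) = 668/4000 = 0.167.
P(E) = P(E|T1)·P(T1) + P(E|T2)·P(T2) + P(E|T3)·P(T3) + P(E|T4)·P(T4)
      = 0.182·0.209 + 0.242·0.163 + 0.11·0.461 + 0.095·0.167
      = 0.038038 + 0.039446 + 0.05071 + 0.015865 = 0.144059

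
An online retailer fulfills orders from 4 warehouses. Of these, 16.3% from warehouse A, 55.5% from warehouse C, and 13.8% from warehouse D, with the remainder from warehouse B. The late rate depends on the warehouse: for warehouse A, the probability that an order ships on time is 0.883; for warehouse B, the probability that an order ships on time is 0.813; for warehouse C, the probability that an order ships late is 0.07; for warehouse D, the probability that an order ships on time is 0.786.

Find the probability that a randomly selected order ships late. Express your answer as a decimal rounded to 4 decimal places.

P(B) = 1 − (0.163 + 0.555 + 0.138) = 0.144.
P(L|A) = 1 − 0.883 = 0.117.
P(L|B) = 1 − 0.813 = 0.187.
P(L|D) = 1 − 0.786 = 0.214.
P(L) = P(L|A)·P(A) + P(L|B)·P(B) + P(L|C)·P(C) + P(L|D)·P(D)
      = 0.117·0.163 + 0.187·0.144 + 0.07·0.555 + 0.214·0.138
      = 0.019071 + 0.026928 + 0.03885 + 0.029532 = 0.114381

0.1144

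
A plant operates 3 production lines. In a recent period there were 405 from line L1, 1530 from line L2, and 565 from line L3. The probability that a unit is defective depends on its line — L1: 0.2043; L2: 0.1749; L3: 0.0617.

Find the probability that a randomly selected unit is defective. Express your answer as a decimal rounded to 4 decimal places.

P(D) ≈ 0.1541

Total: 405 + 1530 + 565 = 2500.
P(L1) = 405/2500 = 0.162. P(L2) = 1530/2500 = 0.612. P(L3) = 565/2500 = 0.226.
P(D) = P(D|L1)·P(L1) + P(D|L2)·P(L2) + P(D|L3)·P(L3)
      = 0.2043·0.162 + 0.1749·0.612 + 0.0617·0.226
      = 0.0330966 + 0.1070388 + 0.0139442 = 0.1540796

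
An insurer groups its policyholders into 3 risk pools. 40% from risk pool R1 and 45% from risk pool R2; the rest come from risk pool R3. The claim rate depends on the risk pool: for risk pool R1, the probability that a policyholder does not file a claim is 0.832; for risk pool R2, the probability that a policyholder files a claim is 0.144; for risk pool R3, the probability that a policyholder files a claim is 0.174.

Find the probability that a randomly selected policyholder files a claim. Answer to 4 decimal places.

P(C) ≈ 0.1581

P(R3) = 1 − (0.4 + 0.45) = 0.15.
P(C|R1) = 1 − 0.832 = 0.168.
P(C) = P(C|R1)·P(R1) + P(C|R2)·P(R2) + P(C|R3)·P(R3)
      = 0.168·0.4 + 0.144·0.45 + 0.174·0.15
      = 0.0672 + 0.0648 + 0.0261 = 0.1581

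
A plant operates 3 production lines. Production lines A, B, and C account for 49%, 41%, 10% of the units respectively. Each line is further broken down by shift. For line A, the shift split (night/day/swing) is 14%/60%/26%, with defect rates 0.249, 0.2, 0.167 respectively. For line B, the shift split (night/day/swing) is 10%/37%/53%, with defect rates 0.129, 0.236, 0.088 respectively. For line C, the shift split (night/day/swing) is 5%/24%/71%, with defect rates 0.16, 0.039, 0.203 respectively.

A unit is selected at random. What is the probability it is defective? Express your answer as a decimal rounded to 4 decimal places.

P(D|A) = 0.14·0.249 + 0.6·0.2 + 0.26·0.167 = 0.03486 + 0.12 + 0.04342 = 0.19828
P(D|B) = 0.1·0.129 + 0.37·0.236 + 0.53·0.088 = 0.0129 + 0.08732 + 0.04664 = 0.14686
P(D|C) = 0.05·0.16 + 0.24·0.039 + 0.71·0.203 = 0.008 + 0.00936 + 0.14413 = 0.16149
Then overall,
P(D) = 0.49·0.19828 + 0.41·0.14686 + 0.1·0.16149
      = 0.0971572 + 0.0602126 + 0.016149 = 0.1735188

P(D) ≈ 0.1735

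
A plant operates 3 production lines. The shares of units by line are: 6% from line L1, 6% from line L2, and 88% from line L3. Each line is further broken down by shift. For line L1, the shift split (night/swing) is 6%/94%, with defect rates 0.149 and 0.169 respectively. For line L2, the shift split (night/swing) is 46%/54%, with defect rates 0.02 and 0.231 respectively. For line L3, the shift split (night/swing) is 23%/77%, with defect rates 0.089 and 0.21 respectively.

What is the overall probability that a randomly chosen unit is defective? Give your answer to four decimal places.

0.1784

P(D|L1) = 0.06·0.149 + 0.94·0.169 = 0.00894 + 0.15886 = 0.1678
P(D|L2) = 0.46·0.02 + 0.54·0.231 = 0.0092 + 0.12474 = 0.13394
P(D|L3) = 0.23·0.089 + 0.77·0.21 = 0.02047 + 0.1617 = 0.18217
Then overall,
P(D) = 0.06·0.1678 + 0.06·0.13394 + 0.88·0.18217
      = 0.010068 + 0.0080364 + 0.1603096 = 0.178414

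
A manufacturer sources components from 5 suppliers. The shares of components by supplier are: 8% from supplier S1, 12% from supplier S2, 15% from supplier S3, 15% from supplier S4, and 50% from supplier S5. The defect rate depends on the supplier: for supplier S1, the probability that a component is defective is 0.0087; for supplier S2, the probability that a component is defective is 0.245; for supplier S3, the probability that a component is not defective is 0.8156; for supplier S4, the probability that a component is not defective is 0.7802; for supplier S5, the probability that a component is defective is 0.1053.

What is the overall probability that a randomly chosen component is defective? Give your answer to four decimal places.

P(D|S3) = 1 − 0.8156 = 0.1844.
P(D|S4) = 1 − 0.7802 = 0.2198.
P(D) = P(D|S1)·P(S1) + P(D|S2)·P(S2) + P(D|S3)·P(S3) + P(D|S4)·P(S4) + P(D|S5)·P(S5)
      = 0.0087·0.08 + 0.245·0.12 + 0.1844·0.15 + 0.2198·0.15 + 0.1053·0.5
      = 0.000696 + 0.0294 + 0.02766 + 0.03297 + 0.05265 = 0.143376

0.1434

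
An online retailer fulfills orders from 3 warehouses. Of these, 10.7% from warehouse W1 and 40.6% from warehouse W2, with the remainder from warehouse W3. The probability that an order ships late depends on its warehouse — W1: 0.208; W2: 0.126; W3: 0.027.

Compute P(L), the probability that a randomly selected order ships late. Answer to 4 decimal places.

P(W3) = 1 − (0.107 + 0.406) = 0.487.
Using total probability over the partition,
P(L) = P(L|W1)·P(W1) + P(L|W2)·P(W2) + P(L|W3)·P(W3)
      = 0.208·0.107 + 0.126·0.406 + 0.027·0.487
      = 0.022256 + 0.051156 + 0.013149 = 0.086561

0.0866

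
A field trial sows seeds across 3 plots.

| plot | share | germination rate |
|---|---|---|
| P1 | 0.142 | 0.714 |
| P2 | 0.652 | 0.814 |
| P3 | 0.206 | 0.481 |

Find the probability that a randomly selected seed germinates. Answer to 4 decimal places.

0.7312

By the law of total probability,
P(G) = P(G|P1)·P(P1) + P(G|P2)·P(P2) + P(G|P3)·P(P3)
      = 0.714·0.142 + 0.814·0.652 + 0.481·0.206
      = 0.101388 + 0.530728 + 0.099086 = 0.731202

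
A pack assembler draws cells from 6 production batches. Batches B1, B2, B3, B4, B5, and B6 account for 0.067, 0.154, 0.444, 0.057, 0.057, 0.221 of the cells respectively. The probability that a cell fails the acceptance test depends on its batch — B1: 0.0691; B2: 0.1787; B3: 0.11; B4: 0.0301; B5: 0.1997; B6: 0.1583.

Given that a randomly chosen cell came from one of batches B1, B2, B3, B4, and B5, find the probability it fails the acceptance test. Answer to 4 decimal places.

Let S = {B1, B2, B3, B4, B5}.
P(S) = 0.067 + 0.154 + 0.444 + 0.057 + 0.057 = 0.779.
P(F ∩ S) = 0.0691·0.067 + 0.1787·0.154 + 0.11·0.444 + 0.0301·0.057 + 0.1997·0.057 = 0.0046297 + 0.0275198 + 0.04884 + 0.0017157 + 0.0113829 = 0.0940881.
P(F | S) = 0.0940881 / 0.779 = 0.120781…

0.1208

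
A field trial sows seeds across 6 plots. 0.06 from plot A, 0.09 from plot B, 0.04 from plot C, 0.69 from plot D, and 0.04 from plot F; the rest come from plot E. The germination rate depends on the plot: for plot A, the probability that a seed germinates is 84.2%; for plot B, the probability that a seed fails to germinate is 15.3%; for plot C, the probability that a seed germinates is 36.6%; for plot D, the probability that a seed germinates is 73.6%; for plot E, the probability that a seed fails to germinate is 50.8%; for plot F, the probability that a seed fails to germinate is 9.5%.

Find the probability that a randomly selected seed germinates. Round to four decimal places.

P(E) = 1 − (0.06 + 0.09 + 0.04 + 0.69 + 0.04) = 0.08.
P(G|B) = 1 − 0.153 = 0.847.
P(G|E) = 1 − 0.508 = 0.492.
P(G|F) = 1 − 0.095 = 0.905.
P(G) = P(G|A)·P(A) + P(G|B)·P(B) + P(G|C)·P(C) + P(G|D)·P(D) + P(G|E)·P(E) + P(G|F)·P(F)
      = 0.842·0.06 + 0.847·0.09 + 0.366·0.04 + 0.736·0.69 + 0.492·0.08 + 0.905·0.04
      = 0.05052 + 0.07623 + 0.01464 + 0.50784 + 0.03936 + 0.0362 = 0.72479

0.7248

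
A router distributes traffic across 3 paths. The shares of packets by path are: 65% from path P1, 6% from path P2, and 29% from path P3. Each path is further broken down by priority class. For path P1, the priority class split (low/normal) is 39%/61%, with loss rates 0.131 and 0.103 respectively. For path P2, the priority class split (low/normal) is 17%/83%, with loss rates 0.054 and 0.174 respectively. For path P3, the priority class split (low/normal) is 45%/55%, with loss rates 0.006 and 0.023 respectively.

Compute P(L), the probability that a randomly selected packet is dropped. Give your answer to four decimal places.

P(L|P1) = 0.39·0.131 + 0.61·0.103 = 0.05109 + 0.06283 = 0.11392
P(L|P2) = 0.17·0.054 + 0.83·0.174 = 0.00918 + 0.14442 = 0.1536
P(L|P3) = 0.45·0.006 + 0.55·0.023 = 0.0027 + 0.01265 = 0.01535
By total probability over the outer partition,
P(L) = 0.65·0.11392 + 0.06·0.1536 + 0.29·0.01535
      = 0.074048 + 0.009216 + 0.0044515 = 0.0877155

0.0877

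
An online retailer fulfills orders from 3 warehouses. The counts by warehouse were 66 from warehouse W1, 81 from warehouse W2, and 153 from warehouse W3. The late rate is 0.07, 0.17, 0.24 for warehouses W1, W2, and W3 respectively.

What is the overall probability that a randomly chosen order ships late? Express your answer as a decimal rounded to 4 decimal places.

0.1837

Total: 66 + 81 + 153 = 300.
P(W1) = 66/300 = 0.22. P(W2) = 81/300 = 0.27. P(W3) = 153/300 = 0.51.
Summing over the partition,
P(L) = P(L|W1)·P(W1) + P(L|W2)·P(W2) + P(L|W3)·P(W3)
      = 0.07·0.22 + 0.17·0.27 + 0.24·0.51
      = 0.0154 + 0.0459 + 0.1224 = 0.1837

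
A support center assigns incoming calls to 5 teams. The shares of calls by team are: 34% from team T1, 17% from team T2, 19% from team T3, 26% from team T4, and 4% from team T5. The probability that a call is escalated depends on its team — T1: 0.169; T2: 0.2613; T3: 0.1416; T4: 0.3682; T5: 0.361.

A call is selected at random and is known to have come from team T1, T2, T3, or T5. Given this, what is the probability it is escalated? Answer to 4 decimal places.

Let S = {T1, T2, T3, T5}.
P(S) = 0.34 + 0.17 + 0.19 + 0.04 = 0.74.
P(E ∩ S) = 0.169·0.34 + 0.2613·0.17 + 0.1416·0.19 + 0.361·0.04 = 0.05746 + 0.044421 + 0.026904 + 0.01444 = 0.143225.
P(E | S) = 0.143225 / 0.74 = 0.193547…

P(E|S) ≈ 0.1935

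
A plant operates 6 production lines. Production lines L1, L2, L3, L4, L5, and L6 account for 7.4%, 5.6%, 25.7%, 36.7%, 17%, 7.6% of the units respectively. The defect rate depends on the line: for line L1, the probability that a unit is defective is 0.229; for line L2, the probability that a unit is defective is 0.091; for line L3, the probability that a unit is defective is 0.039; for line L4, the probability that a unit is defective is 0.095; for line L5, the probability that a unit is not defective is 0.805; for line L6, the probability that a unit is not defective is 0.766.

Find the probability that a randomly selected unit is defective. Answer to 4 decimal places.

0.1179

P(D|L5) = 1 − 0.805 = 0.195.
P(D|L6) = 1 − 0.766 = 0.234.
Summing over the partition,
P(D) = P(D|L1)·P(L1) + P(D|L2)·P(L2) + P(D|L3)·P(L3) + P(D|L4)·P(L4) + P(D|L5)·P(L5) + P(D|L6)·P(L6)
      = 0.229·0.074 + 0.091·0.056 + 0.039·0.257 + 0.095·0.367 + 0.195·0.17 + 0.234·0.076
      = 0.016946 + 0.005096 + 0.010023 + 0.034865 + 0.03315 + 0.017784 = 0.117864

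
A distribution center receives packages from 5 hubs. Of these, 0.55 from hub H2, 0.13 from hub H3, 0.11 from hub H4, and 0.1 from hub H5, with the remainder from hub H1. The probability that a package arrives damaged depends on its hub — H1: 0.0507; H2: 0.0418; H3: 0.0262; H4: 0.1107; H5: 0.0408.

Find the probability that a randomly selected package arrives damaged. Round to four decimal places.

P(D) ≈ 0.0482

P(H1) = 1 − (0.55 + 0.13 + 0.11 + 0.1) = 0.11.
P(D) = P(D|H1)·P(H1) + P(D|H2)·P(H2) + P(D|H3)·P(H3) + P(D|H4)·P(H4) + P(D|H5)·P(H5)
      = 0.0507·0.11 + 0.0418·0.55 + 0.0262·0.13 + 0.1107·0.11 + 0.0408·0.1
      = 0.005577 + 0.02299 + 0.003406 + 0.012177 + 0.00408 = 0.04823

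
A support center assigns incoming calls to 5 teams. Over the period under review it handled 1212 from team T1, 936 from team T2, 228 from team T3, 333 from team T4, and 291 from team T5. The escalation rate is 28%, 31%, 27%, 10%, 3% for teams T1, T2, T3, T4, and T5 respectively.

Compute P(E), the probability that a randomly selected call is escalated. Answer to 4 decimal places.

Total: 1212 + 936 + 228 + 333 + 291 = 3000.
P(T1) = 1212/3000 = 0.404. P(T2) = 936/3000 = 0.312. P(T3) = 228/3000 = 0.076. P(T4) = 333/3000 = 0.111. P(T5) = 291/3000 = 0.097.
P(E) = P(E|T1)·P(T1) + P(E|T2)·P(T2) + P(E|T3)·P(T3) + P(E|T4)·P(T4) + P(E|T5)·P(T5)
      = 0.28·0.404 + 0.31·0.312 + 0.27·0.076 + 0.1·0.111 + 0.03·0.097
      = 0.11312 + 0.09672 + 0.02052 + 0.0111 + 0.00291 = 0.24437

0.2444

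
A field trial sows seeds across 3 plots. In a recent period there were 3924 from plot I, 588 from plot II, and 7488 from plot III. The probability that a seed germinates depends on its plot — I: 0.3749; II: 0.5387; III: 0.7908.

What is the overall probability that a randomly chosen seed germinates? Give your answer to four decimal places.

P(G) ≈ 0.6424

Total: 3924 + 588 + 7488 = 12000.
P(I) = 3924/12000 = 0.327. P(II) = 588/12000 = 0.049. P(III) = 7488/12000 = 0.624.
P(G) = P(G|I)·P(I) + P(G|II)·P(II) + P(G|III)·P(III)
      = 0.3749·0.327 + 0.5387·0.049 + 0.7908·0.624
      = 0.1225923 + 0.0263963 + 0.4934592 = 0.6424478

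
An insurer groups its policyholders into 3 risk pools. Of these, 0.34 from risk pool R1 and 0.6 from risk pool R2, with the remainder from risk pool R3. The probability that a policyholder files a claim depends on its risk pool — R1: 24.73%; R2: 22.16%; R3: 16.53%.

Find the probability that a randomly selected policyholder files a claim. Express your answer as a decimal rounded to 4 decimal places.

P(C) ≈ 0.2270

P(R3) = 1 − (0.34 + 0.6) = 0.06.
P(C) = P(C|R1)·P(R1) + P(C|R2)·P(R2) + P(C|R3)·P(R3)
      = 0.2473·0.34 + 0.2216·0.6 + 0.1653·0.06
      = 0.084082 + 0.13296 + 0.009918 = 0.22696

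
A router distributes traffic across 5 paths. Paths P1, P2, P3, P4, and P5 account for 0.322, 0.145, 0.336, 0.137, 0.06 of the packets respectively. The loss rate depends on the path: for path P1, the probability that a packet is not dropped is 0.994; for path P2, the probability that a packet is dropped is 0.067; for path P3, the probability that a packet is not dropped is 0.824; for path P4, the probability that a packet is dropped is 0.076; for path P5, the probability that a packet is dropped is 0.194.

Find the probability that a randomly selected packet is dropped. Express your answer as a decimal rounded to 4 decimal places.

P(L) ≈ 0.0928

P(L|P1) = 1 − 0.994 = 0.006.
P(L|P3) = 1 − 0.824 = 0.176.
P(L) = P(L|P1)·P(P1) + P(L|P2)·P(P2) + P(L|P3)·P(P3) + P(L|P4)·P(P4) + P(L|P5)·P(P5)
      = 0.006·0.322 + 0.067·0.145 + 0.176·0.336 + 0.076·0.137 + 0.194·0.06
      = 0.001932 + 0.009715 + 0.059136 + 0.010412 + 0.01164 = 0.092835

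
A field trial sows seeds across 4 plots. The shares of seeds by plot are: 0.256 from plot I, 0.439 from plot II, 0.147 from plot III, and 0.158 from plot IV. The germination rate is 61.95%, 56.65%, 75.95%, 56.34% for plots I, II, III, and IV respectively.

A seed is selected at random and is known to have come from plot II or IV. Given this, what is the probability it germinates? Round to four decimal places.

Let S = {II, IV}.
P(S) = 0.439 + 0.158 = 0.597.
P(G ∩ S) = 0.5665·0.439 + 0.5634·0.158 = 0.2486935 + 0.0890172 = 0.3377107.
P(G | S) = 0.3377107 / 0.597 = 0.565680…

0.5657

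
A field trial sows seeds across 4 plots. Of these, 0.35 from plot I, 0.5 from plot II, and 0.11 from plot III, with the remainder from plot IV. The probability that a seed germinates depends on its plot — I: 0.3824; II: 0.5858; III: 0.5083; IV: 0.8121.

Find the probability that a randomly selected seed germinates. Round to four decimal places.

P(G) ≈ 0.5151

P(IV) = 1 − (0.35 + 0.5 + 0.11) = 0.04.
P(G) = P(G|I)·P(I) + P(G|II)·P(II) + P(G|III)·P(III) + P(G|IV)·P(IV)
      = 0.3824·0.35 + 0.5858·0.5 + 0.5083·0.11 + 0.8121·0.04
      = 0.13384 + 0.2929 + 0.055913 + 0.032484 = 0.515137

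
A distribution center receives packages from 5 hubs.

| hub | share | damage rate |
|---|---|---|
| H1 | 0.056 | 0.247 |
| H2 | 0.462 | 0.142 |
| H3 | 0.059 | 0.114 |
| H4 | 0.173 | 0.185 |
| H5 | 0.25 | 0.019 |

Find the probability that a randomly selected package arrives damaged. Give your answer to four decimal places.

Summing over the partition,
P(D) = P(D|H1)·P(H1) + P(D|H2)·P(H2) + P(D|H3)·P(H3) + P(D|H4)·P(H4) + P(D|H5)·P(H5)
      = 0.247·0.056 + 0.142·0.462 + 0.114·0.059 + 0.185·0.173 + 0.019·0.25
      = 0.013832 + 0.065604 + 0.006726 + 0.032005 + 0.00475 = 0.122917

P(D) ≈ 0.1229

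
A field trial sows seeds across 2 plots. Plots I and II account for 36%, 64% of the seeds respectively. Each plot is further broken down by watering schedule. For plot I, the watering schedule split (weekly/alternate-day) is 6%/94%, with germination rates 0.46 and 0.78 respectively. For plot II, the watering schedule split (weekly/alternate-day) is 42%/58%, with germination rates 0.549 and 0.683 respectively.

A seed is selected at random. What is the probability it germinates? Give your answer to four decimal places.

P(G) ≈ 0.6750

P(G|I) = 0.06·0.46 + 0.94·0.78 = 0.0276 + 0.7332 = 0.7608
P(G|II) = 0.42·0.549 + 0.58·0.683 = 0.23058 + 0.39614 = 0.62672
By total probability over the outer partition,
P(G) = 0.36·0.7608 + 0.64·0.62672
      = 0.273888 + 0.4011008 = 0.6749888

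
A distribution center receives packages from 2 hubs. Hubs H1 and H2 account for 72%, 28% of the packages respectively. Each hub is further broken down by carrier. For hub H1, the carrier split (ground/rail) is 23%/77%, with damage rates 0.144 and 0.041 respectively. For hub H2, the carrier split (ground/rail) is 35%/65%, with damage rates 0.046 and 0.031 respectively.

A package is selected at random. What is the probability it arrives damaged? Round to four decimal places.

P(D|H1) = 0.23·0.144 + 0.77·0.041 = 0.03312 + 0.03157 = 0.06469
P(D|H2) = 0.35·0.046 + 0.65·0.031 = 0.0161 + 0.02015 = 0.03625
By total probability over the outer partition,
P(D) = 0.72·0.06469 + 0.28·0.03625
      = 0.0465768 + 0.01015 = 0.0567268

P(D) ≈ 0.0567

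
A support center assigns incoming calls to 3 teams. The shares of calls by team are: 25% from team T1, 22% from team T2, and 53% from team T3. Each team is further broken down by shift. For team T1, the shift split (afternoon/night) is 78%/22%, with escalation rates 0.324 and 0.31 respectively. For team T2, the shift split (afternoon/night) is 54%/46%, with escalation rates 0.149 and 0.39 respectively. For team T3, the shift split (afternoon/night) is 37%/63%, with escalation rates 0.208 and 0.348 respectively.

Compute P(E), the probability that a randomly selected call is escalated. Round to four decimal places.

P(E) ≈ 0.2944

P(E|T1) = 0.78·0.324 + 0.22·0.31 = 0.25272 + 0.0682 = 0.32092
P(E|T2) = 0.54·0.149 + 0.46·0.39 = 0.08046 + 0.1794 = 0.25986
P(E|T3) = 0.37·0.208 + 0.63·0.348 = 0.07696 + 0.21924 = 0.2962
Then overall,
P(E) = 0.25·0.32092 + 0.22·0.25986 + 0.53·0.2962
      = 0.08023 + 0.0571692 + 0.156986 = 0.2943852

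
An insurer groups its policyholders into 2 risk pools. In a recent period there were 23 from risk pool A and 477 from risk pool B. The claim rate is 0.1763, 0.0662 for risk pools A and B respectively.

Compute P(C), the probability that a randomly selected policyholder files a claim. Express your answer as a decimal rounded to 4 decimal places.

Total: 23 + 477 = 500.
P(A) = 23/500 = 0.046. P(B) = 477/500 = 0.954.
P(C) = P(C|A)·P(A) + P(C|B)·P(B)
      = 0.1763·0.046 + 0.0662·0.954
      = 0.0081098 + 0.0631548 = 0.0712646

0.0713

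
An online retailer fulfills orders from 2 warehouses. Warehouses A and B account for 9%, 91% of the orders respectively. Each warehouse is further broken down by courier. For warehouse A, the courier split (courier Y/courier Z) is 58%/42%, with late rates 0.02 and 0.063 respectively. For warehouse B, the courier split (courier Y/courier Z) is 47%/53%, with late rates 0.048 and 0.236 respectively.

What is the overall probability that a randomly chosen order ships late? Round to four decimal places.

P(L|A) = 0.58·0.02 + 0.42·0.063 = 0.0116 + 0.02646 = 0.03806
P(L|B) = 0.47·0.048 + 0.53·0.236 = 0.02256 + 0.12508 = 0.14764
By total probability over the outer partition,
P(L) = 0.09·0.03806 + 0.91·0.14764
      = 0.0034254 + 0.1343524 = 0.1377778

0.1378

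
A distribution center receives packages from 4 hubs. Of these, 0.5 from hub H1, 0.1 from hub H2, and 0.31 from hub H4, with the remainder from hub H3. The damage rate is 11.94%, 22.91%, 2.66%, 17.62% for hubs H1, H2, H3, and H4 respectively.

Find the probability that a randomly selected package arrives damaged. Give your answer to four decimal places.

P(H3) = 1 − (0.5 + 0.1 + 0.31) = 0.09.
Using total probability over the partition,
P(D) = P(D|H1)·P(H1) + P(D|H2)·P(H2) + P(D|H3)·P(H3) + P(D|H4)·P(H4)
      = 0.1194·0.5 + 0.2291·0.1 + 0.0266·0.09 + 0.1762·0.31
      = 0.0597 + 0.02291 + 0.002394 + 0.054622 = 0.139626

0.1396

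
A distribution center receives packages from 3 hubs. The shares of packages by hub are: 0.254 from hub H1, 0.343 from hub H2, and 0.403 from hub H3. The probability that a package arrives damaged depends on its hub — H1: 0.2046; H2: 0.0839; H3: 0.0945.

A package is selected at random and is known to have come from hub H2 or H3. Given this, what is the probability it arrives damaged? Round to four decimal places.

0.0896

Let S = {H2, H3}.
P(S) = 0.343 + 0.403 = 0.746.
P(D ∩ S) = 0.0839·0.343 + 0.0945·0.403 = 0.0287777 + 0.0380835 = 0.0668612.
P(D | S) = 0.0668612 / 0.746 = 0.089626…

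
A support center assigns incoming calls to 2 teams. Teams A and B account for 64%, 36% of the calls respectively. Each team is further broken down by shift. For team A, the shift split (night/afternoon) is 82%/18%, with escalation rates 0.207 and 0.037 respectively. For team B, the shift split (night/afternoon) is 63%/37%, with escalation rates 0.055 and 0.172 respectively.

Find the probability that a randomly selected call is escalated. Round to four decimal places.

P(E|A) = 0.82·0.207 + 0.18·0.037 = 0.16974 + 0.00666 = 0.1764
P(E|B) = 0.63·0.055 + 0.37·0.172 = 0.03465 + 0.06364 = 0.09829
Then overall,
P(E) = 0.64·0.1764 + 0.36·0.09829
      = 0.112896 + 0.0353844 = 0.1482804

0.1483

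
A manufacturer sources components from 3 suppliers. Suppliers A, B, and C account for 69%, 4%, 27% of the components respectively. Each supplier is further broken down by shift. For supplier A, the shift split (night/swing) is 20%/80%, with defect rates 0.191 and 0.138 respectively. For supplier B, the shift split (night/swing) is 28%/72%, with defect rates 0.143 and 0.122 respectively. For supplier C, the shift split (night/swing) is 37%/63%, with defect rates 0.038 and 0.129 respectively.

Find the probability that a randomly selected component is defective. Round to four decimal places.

P(D|A) = 0.2·0.191 + 0.8·0.138 = 0.0382 + 0.1104 = 0.1486
P(D|B) = 0.28·0.143 + 0.72·0.122 = 0.04004 + 0.08784 = 0.12788
P(D|C) = 0.37·0.038 + 0.63·0.129 = 0.01406 + 0.08127 = 0.09533
Then overall,
P(D) = 0.69·0.1486 + 0.04·0.12788 + 0.27·0.09533
      = 0.102534 + 0.0051152 + 0.0257391 = 0.1333883

P(D) ≈ 0.1334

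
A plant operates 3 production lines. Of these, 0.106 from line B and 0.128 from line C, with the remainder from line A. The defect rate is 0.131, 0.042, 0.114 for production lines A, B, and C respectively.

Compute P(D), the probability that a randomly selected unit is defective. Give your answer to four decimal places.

P(A) = 1 − (0.106 + 0.128) = 0.766.
P(D) = P(D|A)·P(A) + P(D|B)·P(B) + P(D|C)·P(C)
      = 0.131·0.766 + 0.042·0.106 + 0.114·0.128
      = 0.100346 + 0.004452 + 0.014592 = 0.11939

0.1194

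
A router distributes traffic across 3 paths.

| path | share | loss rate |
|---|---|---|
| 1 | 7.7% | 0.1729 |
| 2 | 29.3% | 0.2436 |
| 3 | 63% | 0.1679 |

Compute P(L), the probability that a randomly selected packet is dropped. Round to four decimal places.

P(L) = P(L|1)·P(1) + P(L|2)·P(2) + P(L|3)·P(3)
      = 0.1729·0.077 + 0.2436·0.293 + 0.1679·0.63
      = 0.0133133 + 0.0713748 + 0.105777 = 0.1904651

0.1905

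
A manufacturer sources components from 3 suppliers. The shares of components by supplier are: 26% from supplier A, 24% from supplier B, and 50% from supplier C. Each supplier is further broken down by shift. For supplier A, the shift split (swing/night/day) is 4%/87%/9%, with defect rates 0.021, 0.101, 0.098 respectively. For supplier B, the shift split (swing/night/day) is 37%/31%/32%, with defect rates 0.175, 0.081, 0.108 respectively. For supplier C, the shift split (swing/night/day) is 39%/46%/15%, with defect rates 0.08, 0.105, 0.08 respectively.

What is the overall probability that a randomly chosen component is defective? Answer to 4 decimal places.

P(D) ≈ 0.1010

P(D|A) = 0.04·0.021 + 0.87·0.101 + 0.09·0.098 = 0.00084 + 0.08787 + 0.00882 = 0.09753
P(D|B) = 0.37·0.175 + 0.31·0.081 + 0.32·0.108 = 0.06475 + 0.02511 + 0.03456 = 0.12442
P(D|C) = 0.39·0.08 + 0.46·0.105 + 0.15·0.08 = 0.0312 + 0.0483 + 0.012 = 0.0915
By total probability over the outer partition,
P(D) = 0.26·0.09753 + 0.24·0.12442 + 0.5·0.0915
      = 0.0253578 + 0.0298608 + 0.04575 = 0.1009686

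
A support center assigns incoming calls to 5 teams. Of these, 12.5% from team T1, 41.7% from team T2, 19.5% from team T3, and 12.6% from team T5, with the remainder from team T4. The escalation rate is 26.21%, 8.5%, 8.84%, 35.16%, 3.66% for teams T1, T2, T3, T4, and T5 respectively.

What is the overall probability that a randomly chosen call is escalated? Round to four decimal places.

P(E) ≈ 0.1382

P(T4) = 1 − (0.125 + 0.417 + 0.195 + 0.126) = 0.137.
By the law of total probability,
P(E) = P(E|T1)·P(T1) + P(E|T2)·P(T2) + P(E|T3)·P(T3) + P(E|T4)·P(T4) + P(E|T5)·P(T5)
      = 0.2621·0.125 + 0.085·0.417 + 0.0884·0.195 + 0.3516·0.137 + 0.0366·0.126
      = 0.0327625 + 0.035445 + 0.017238 + 0.0481692 + 0.0046116 = 0.1382263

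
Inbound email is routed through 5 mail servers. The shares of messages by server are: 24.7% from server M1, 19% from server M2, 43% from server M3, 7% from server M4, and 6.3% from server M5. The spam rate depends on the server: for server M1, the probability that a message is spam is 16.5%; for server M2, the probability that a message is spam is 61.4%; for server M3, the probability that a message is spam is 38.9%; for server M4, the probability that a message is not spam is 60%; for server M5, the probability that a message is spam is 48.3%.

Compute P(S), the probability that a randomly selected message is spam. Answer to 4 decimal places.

P(S) ≈ 0.3831

P(S|M4) = 1 − 0.6 = 0.4.
P(S) = P(S|M1)·P(M1) + P(S|M2)·P(M2) + P(S|M3)·P(M3) + P(S|M4)·P(M4) + P(S|M5)·P(M5)
      = 0.165·0.247 + 0.614·0.19 + 0.389·0.43 + 0.4·0.07 + 0.483·0.063
      = 0.040755 + 0.11666 + 0.16727 + 0.028 + 0.030429 = 0.383114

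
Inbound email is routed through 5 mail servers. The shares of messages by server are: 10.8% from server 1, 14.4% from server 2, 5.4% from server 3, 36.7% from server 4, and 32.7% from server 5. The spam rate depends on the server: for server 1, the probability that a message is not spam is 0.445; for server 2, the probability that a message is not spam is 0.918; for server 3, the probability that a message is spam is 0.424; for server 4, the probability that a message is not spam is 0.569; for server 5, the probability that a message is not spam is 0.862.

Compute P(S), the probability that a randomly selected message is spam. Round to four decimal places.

P(S) ≈ 0.2979

P(S|1) = 1 − 0.445 = 0.555.
P(S|2) = 1 − 0.918 = 0.082.
P(S|4) = 1 − 0.569 = 0.431.
P(S|5) = 1 − 0.862 = 0.138.
P(S) = P(S|1)·P(1) + P(S|2)·P(2) + P(S|3)·P(3) + P(S|4)·P(4) + P(S|5)·P(5)
      = 0.555·0.108 + 0.082·0.144 + 0.424·0.054 + 0.431·0.367 + 0.138·0.327
      = 0.05994 + 0.011808 + 0.022896 + 0.158177 + 0.045126 = 0.297947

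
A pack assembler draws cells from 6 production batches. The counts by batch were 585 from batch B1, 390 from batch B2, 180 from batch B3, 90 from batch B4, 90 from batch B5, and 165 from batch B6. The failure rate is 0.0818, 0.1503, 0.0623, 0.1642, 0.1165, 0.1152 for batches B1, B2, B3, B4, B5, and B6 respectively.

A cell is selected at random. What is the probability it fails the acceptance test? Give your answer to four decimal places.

P(F) ≈ 0.1080

Total: 585 + 390 + 180 + 90 + 90 + 165 = 1500.
P(B1) = 585/1500 = 0.39. P(B2) = 390/1500 = 0.26. P(B3) = 180/1500 = 0.12. P(B4) = 90/1500 = 0.06. P(B5) = 90/1500 = 0.06. P(B6) = 165/1500 = 0.11.
By the law of total probability,
P(F) = P(F|B1)·P(B1) + P(F|B2)·P(B2) + P(F|B3)·P(B3) + P(F|B4)·P(B4) + P(F|B5)·P(B5) + P(F|B6)·P(B6)
      = 0.0818·0.39 + 0.1503·0.26 + 0.0623·0.12 + 0.1642·0.06 + 0.1165·0.06 + 0.1152·0.11
      = 0.031902 + 0.039078 + 0.007476 + 0.009852 + 0.00699 + 0.012672 = 0.10797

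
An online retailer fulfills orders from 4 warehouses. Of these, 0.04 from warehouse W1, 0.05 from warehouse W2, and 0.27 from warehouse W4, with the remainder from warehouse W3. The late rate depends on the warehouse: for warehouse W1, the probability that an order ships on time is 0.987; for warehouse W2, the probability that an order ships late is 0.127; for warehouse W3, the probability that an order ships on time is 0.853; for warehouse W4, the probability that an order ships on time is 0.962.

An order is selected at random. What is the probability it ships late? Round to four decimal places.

P(W3) = 1 − (0.04 + 0.05 + 0.27) = 0.64.
P(L|W1) = 1 − 0.987 = 0.013.
P(L|W3) = 1 − 0.853 = 0.147.
P(L|W4) = 1 − 0.962 = 0.038.
Using total probability over the partition,
P(L) = P(L|W1)·P(W1) + P(L|W2)·P(W2) + P(L|W3)·P(W3) + P(L|W4)·P(W4)
      = 0.013·0.04 + 0.127·0.05 + 0.147·0.64 + 0.038·0.27
      = 0.00052 + 0.00635 + 0.09408 + 0.01026 = 0.11121

P(L) ≈ 0.1112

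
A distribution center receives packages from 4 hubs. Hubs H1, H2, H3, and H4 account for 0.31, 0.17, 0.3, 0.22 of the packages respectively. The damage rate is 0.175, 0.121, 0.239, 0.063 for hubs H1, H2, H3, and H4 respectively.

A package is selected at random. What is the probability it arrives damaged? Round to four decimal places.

By the law of total probability,
P(D) = P(D|H1)·P(H1) + P(D|H2)·P(H2) + P(D|H3)·P(H3) + P(D|H4)·P(H4)
      = 0.175·0.31 + 0.121·0.17 + 0.239·0.3 + 0.063·0.22
      = 0.05425 + 0.02057 + 0.0717 + 0.01386 = 0.16038

P(D) ≈ 0.1604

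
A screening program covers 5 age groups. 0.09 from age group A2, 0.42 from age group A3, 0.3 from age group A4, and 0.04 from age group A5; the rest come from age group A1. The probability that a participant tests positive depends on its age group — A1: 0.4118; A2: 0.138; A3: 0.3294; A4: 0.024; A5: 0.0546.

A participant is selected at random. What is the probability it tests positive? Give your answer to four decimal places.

P(A1) = 1 − (0.09 + 0.42 + 0.3 + 0.04) = 0.15.
P(T) = P(T|A1)·P(A1) + P(T|A2)·P(A2) + P(T|A3)·P(A3) + P(T|A4)·P(A4) + P(T|A5)·P(A5)
      = 0.4118·0.15 + 0.138·0.09 + 0.3294·0.42 + 0.024·0.3 + 0.0546·0.04
      = 0.06177 + 0.01242 + 0.138348 + 0.0072 + 0.002184 = 0.221922

P(T) ≈ 0.2219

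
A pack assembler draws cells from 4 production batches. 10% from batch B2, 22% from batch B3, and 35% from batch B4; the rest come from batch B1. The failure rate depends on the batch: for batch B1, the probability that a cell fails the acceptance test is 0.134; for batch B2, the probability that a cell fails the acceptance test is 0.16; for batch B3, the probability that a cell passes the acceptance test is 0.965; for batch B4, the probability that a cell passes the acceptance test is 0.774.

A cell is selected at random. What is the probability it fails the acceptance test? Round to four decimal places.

P(F) ≈ 0.1470

P(B1) = 1 − (0.1 + 0.22 + 0.35) = 0.33.
P(F|B3) = 1 − 0.965 = 0.035.
P(F|B4) = 1 − 0.774 = 0.226.
Summing over the partition,
P(F) = P(F|B1)·P(B1) + P(F|B2)·P(B2) + P(F|B3)·P(B3) + P(F|B4)·P(B4)
      = 0.134·0.33 + 0.16·0.1 + 0.035·0.22 + 0.226·0.35
      = 0.04422 + 0.016 + 0.0077 + 0.0791 = 0.14702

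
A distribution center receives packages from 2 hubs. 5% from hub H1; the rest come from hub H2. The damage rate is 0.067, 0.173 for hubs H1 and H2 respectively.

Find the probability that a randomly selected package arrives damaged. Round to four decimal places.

P(H2) = 1 − (0.05) = 0.95.
P(D) = P(D|H1)·P(H1) + P(D|H2)·P(H2)
      = 0.067·0.05 + 0.173·0.95
      = 0.00335 + 0.16435 = 0.1677

P(D) ≈ 0.1677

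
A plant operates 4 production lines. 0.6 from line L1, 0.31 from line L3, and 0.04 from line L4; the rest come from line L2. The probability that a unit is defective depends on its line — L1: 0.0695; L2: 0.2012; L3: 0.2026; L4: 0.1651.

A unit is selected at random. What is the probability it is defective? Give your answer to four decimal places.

P(L2) = 1 − (0.6 + 0.31 + 0.04) = 0.05.
By the law of total probability,
P(D) = P(D|L1)·P(L1) + P(D|L2)·P(L2) + P(D|L3)·P(L3) + P(D|L4)·P(L4)
      = 0.0695·0.6 + 0.2012·0.05 + 0.2026·0.31 + 0.1651·0.04
      = 0.0417 + 0.01006 + 0.062806 + 0.006604 = 0.12117

P(D) ≈ 0.1212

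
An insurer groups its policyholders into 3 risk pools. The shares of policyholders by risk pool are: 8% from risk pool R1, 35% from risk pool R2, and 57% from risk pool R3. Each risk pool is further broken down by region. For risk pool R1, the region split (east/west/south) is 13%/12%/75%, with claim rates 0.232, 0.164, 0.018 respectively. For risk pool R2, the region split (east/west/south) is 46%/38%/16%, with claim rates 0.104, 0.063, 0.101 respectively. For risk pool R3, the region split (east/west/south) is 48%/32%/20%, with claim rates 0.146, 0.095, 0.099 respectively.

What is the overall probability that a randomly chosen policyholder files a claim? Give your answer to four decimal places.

P(C|R1) = 0.13·0.232 + 0.12·0.164 + 0.75·0.018 = 0.03016 + 0.01968 + 0.0135 = 0.06334
P(C|R2) = 0.46·0.104 + 0.38·0.063 + 0.16·0.101 = 0.04784 + 0.02394 + 0.01616 = 0.08794
P(C|R3) = 0.48·0.146 + 0.32·0.095 + 0.2·0.099 = 0.07008 + 0.0304 + 0.0198 = 0.12028
By total probability over the outer partition,
P(C) = 0.08·0.06334 + 0.35·0.08794 + 0.57·0.12028
      = 0.0050672 + 0.030779 + 0.0685596 = 0.1044058

P(C) ≈ 0.1044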